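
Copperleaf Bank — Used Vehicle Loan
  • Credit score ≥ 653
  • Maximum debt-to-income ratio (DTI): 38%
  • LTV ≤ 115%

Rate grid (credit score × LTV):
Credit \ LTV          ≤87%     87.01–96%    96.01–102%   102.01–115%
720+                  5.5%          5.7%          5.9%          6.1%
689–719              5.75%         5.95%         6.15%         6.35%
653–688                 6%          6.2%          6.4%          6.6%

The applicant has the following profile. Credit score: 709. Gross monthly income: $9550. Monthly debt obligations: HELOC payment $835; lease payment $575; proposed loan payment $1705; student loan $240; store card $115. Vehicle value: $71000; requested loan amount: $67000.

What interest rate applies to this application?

Credit score 709 ≥ 653; Total monthly debts = (835 + 575 + 1,705 + 240 + 115) = 3,470. Debt-to-income = 3,470/9,550 = 36.3% — meets 38% limit
LTV = 67,000/71,000 = 94.4% ≤ 115%
Credit 709 → row 689–719; LTV 94.4% → column 87.01–96%. Grid cell → 5.95%.

5.95%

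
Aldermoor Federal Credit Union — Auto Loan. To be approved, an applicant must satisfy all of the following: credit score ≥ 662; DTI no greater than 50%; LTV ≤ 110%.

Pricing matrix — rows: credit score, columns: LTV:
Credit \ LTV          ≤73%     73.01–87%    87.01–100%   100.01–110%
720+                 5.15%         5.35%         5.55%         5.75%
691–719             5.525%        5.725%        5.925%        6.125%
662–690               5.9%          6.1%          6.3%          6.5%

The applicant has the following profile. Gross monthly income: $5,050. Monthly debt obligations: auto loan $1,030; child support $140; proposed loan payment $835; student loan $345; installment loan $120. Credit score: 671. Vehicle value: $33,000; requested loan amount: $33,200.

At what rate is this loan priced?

6.5%

Credit score 671 ≥ 662; Total monthly debts = (1,030 + 140 + 835 + 345 + 120) = 2,470. DTI = 2,470/5,050 = 48.9% ≤ 50%
Loan-to-value = 33,200/33,000 = 100.6% — pass (110% max)
Credit 671 → row 662–690; LTV 100.6% → column 100.01–110%. Grid cell → 6.5%.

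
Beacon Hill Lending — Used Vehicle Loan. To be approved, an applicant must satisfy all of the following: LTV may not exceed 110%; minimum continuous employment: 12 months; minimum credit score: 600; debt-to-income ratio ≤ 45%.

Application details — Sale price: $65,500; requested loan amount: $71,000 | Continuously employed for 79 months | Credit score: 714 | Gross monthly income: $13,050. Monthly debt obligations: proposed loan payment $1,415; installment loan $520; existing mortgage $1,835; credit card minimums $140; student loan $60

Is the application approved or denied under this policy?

Approved

LTV = 71,000/65,500 = 108.4% ≤ 110%
Employment 79 ≥ 12 months
Credit score 714 ≥ 600 (meets)
Total monthly debts = (1,415 + 520 + 1,835 + 140 + 60) = 3,970. DTI: 3,970 ÷ 13,050 = 30.4%, within the 45% cap
All criteria satisfied.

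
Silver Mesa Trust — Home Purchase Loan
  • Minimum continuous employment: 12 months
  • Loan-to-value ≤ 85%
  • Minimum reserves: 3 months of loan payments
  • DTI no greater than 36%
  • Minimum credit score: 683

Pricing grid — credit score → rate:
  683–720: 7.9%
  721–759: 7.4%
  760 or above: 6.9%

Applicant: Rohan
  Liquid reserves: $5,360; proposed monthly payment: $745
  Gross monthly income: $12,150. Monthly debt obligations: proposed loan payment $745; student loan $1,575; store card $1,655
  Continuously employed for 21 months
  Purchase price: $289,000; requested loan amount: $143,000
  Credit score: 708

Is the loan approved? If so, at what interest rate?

Approved at 7.9%

Credit score 708 ≥ 683 (meets minimum)
LTV = 143,000/289,000 = 49.5% ≤ 85%
Total monthly debts = (745 + 1,575 + 1,655) = 3,975. Debt-to-income = 3,975/12,150 = 32.7% — meets 36% limit
Employment 21 ≥ 12 months
Reserves = 5,360/745 = 7.2 months ≥ 3
All requirements met. Score 708 falls in the 683–720 tier → 7.9%.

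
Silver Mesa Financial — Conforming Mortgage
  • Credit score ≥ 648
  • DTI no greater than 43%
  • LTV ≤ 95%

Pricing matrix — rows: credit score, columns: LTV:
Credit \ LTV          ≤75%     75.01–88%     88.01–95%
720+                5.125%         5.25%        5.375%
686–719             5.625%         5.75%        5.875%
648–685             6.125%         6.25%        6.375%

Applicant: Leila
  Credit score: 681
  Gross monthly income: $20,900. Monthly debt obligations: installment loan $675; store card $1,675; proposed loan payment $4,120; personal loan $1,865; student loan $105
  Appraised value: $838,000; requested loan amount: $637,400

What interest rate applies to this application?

6.25%

Credit score 681 ≥ 648; Total monthly debts = (675 + 1,675 + 4,120 + 1,865 + 105) = 8,440. DTI = 8,440/20,900 = 40.4% ≤ 43%
LTV = 637,400/838,000 = 76.1% ≤ 95%
Credit 681 → row 648–685; LTV 76.1% → column 75.01–88%. Grid cell → 6.25%.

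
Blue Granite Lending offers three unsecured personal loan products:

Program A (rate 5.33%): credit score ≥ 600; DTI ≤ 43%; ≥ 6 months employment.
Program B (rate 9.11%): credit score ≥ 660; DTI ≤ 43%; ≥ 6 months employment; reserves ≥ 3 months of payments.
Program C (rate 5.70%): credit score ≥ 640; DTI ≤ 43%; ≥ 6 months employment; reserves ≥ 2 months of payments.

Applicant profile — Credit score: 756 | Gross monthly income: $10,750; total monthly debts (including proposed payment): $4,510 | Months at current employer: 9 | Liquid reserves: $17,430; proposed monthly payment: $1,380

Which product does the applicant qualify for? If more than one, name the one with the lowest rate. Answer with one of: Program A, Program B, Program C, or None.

DTI = 4,510/10,750 = 42%.
Reserves = 17,430/1,380 = 12.6 months.
Program A: score 756 ≥ 600; DTI 42% ≤ 43%; employment 9 ≥ 6 mo → qualifies.
Program B: score 756 ≥ 660; DTI 42% ≤ 43%; employment 9 ≥ 6 mo; reserves 12.6 ≥ 3 mo → qualifies.
Program C: score 756 ≥ 640; DTI 42% ≤ 43%; employment 9 ≥ 6 mo; reserves 12.6 ≥ 2 mo → qualifies.
Qualifying: Program A, Program B, Program C. Lowest rate is 5.33% → Program A.

Program A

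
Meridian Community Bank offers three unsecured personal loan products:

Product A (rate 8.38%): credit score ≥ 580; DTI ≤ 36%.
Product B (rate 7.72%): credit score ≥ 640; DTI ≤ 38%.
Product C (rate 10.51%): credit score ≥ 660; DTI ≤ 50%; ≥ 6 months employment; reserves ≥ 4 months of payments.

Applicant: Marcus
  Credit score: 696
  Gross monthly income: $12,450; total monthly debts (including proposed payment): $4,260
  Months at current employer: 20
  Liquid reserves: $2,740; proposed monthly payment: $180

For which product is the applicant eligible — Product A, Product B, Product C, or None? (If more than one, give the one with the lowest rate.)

Product B

DTI = 4,260/12,450 = 34.2%.
Reserves = 2,740/180 = 15.2 months.
Product A: score 696 ≥ 580; DTI 34.2% ≤ 36% → qualifies.
Product B: score 696 ≥ 640; DTI 34.2% ≤ 38% → qualifies.
Product C: score 696 ≥ 660; DTI 34.2% ≤ 50%; employment 20 ≥ 6 mo; reserves 15.2 ≥ 4 mo → qualifies.
Qualifying: Product A, Product B, Product C. Lowest rate is 7.72% → Product B.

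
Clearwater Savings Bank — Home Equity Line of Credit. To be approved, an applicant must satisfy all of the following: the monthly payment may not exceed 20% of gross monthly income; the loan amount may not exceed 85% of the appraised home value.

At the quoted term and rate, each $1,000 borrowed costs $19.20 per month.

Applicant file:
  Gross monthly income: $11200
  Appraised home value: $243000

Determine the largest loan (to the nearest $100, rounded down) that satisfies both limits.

Payment cap: 20% × $11,200 = $2,240/month.
At $19.20 per $1,000, that supports 2,240/19.20 × 1,000 ≈ $116,666 → $116,600.
LTV cap: 85% × $243,000 = $206,550 → $206,500.
Binding constraint: payment-to-income.

$116,600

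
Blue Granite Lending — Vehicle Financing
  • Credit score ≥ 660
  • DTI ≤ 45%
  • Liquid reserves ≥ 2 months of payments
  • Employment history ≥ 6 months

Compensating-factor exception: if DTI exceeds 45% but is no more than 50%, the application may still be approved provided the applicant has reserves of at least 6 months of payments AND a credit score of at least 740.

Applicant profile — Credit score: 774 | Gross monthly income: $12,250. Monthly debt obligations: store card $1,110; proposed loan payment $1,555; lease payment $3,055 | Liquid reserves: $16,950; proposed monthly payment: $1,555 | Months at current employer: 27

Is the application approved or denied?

Credit score 774 ≥ 660 (meets base)
Total debts = (1,110 + 1,555 + 3,055) = 5,720. DTI: 5,720 ÷ 12,250 = 46.7%, over the 45% base limit.
Reserves: 16,950 ÷ 1,555 = 10.9 months (meets 2-month minimum)
Employment 27 ≥ 6 months
46.7% falls in the override range (45%–50%), so the compensating-factor test applies.
Reserves 10.9 ≥ 6 months; credit score 774 ≥ 740.
Both compensating conditions met → exception applies.

Approved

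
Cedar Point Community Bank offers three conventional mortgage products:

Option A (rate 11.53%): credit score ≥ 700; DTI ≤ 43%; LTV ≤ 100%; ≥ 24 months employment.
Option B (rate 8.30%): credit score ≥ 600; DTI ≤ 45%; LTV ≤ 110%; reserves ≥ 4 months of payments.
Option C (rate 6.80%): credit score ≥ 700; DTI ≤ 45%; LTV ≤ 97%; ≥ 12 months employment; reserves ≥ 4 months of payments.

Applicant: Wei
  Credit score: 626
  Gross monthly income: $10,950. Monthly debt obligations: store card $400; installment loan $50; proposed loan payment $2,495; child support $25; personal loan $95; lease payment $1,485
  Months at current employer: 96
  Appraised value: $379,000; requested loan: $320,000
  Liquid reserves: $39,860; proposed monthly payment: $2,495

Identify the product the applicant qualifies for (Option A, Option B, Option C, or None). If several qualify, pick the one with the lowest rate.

Total debts = (400 + 50 + 2,495 + 25 + 95 + 1,485) = 4,550; DTI = 4,550/10,950 = 41.6%.
LTV = 320,000/379,000 = 84.4%.
Reserves = 39,860/2,495 = 16.0 months.
Option A: score 626 < 700; DTI 41.6% ≤ 43%; LTV 84.4% ≤ 100%; employment 96 ≥ 24 mo → does not qualify.
Option B: score 626 ≥ 600; DTI 41.6% ≤ 45%; LTV 84.4% ≤ 110%; reserves 16.0 ≥ 4 mo → qualifies.
Option C: score 626 < 700; DTI 41.6% ≤ 45%; LTV 84.4% ≤ 97%; employment 96 ≥ 12 mo; reserves 16.0 ≥ 4 mo → does not qualify.

Option B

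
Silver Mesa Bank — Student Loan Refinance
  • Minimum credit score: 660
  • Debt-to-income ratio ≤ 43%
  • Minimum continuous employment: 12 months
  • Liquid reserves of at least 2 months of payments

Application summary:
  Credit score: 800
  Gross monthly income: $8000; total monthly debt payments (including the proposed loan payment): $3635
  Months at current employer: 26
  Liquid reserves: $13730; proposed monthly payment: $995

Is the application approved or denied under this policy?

Credit score 800 ≥ 660 (meets)
DTI: 3,635 ÷ 8,000 = 45.4%, exceeds the 43% cap
Employment 26 ≥ 12 months
Reserves: 13,730 ÷ 995 = 13.8 months (meets 2-month minimum)
Fails on DTI.

Denied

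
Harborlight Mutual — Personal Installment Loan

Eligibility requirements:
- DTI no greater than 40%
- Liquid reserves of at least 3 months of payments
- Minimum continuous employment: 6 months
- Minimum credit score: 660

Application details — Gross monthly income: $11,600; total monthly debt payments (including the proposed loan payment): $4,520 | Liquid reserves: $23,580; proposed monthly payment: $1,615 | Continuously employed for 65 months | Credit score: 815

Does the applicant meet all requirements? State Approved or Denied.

Approved

DTI: 4,520 ÷ 11,600 = 39%, within the 40% cap
Liquid reserves cover 23,580/1,615 = 14.6 months — ≥ 3 required
Employment 65 ≥ 6 months
Credit score 815 ≥ 660 (meets)
All criteria satisfied.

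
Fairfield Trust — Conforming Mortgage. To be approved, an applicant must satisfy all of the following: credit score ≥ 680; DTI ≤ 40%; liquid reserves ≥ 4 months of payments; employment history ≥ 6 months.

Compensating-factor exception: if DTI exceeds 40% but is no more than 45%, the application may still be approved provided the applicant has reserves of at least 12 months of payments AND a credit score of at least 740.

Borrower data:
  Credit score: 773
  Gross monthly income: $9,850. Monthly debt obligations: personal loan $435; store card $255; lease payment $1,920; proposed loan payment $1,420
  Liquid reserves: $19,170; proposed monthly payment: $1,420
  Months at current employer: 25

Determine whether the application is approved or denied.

Approved

Credit score 773 ≥ 680 (meets base)
Total debts = (435 + 255 + 1,920 + 1,420) = 4,030. DTI: 4,030 ÷ 9,850 = 40.9%, over the 40% base limit.
Reserves = 19,170/1,420 = 13.5 months ≥ 4
Employment 25 ≥ 6 months
DTI 40.9% is within the 40%–45% exception band; checking compensating factors.
Override check — reserves: 13.5 mo (ok); score: 773 (ok).
Both compensating conditions met → exception applies.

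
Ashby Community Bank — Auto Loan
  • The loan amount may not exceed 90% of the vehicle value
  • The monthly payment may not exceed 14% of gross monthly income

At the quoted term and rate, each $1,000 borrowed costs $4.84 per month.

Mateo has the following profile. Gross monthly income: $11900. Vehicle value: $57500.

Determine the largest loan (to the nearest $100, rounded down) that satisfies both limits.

Payment cap: 14% × $11,900 = $1,666/month.
At $4.84 per $1,000, that supports 1,666/4.84 × 1,000 ≈ $344,214 → $344,200.
LTV cap: 90% × $57,500 = $51,750 → $51,700.
Binding constraint: loan-to-value.

$51,700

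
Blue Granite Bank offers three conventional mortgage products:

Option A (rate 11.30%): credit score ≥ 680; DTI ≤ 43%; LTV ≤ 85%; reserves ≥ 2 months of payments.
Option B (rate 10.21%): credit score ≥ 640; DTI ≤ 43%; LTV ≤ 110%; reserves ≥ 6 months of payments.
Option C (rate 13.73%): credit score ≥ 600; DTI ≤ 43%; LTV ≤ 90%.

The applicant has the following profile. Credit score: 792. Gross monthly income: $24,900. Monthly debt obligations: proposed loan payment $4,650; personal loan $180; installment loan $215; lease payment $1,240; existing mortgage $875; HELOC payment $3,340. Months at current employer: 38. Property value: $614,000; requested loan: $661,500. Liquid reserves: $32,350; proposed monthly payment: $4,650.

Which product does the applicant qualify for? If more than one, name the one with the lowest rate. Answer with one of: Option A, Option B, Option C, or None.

Option B

Total debts = (4,650 + 180 + 215 + 1,240 + 875 + 3,340) = 10,500; DTI = 10,500/24,900 = 42.2%.
LTV = 661,500/614,000 = 107.7%.
Reserves = 32,350/4,650 = 7.0 months.
Option A: score 792 ≥ 680; DTI 42.2% ≤ 43%; LTV 107.7% > 85%; reserves 7.0 ≥ 2 mo → does not qualify.
Option B: score 792 ≥ 640; DTI 42.2% ≤ 43%; LTV 107.7% ≤ 110%; reserves 7.0 ≥ 6 mo → qualifies.
Option C: score 792 ≥ 600; DTI 42.2% ≤ 43%; LTV 107.7% > 90% → does not qualify.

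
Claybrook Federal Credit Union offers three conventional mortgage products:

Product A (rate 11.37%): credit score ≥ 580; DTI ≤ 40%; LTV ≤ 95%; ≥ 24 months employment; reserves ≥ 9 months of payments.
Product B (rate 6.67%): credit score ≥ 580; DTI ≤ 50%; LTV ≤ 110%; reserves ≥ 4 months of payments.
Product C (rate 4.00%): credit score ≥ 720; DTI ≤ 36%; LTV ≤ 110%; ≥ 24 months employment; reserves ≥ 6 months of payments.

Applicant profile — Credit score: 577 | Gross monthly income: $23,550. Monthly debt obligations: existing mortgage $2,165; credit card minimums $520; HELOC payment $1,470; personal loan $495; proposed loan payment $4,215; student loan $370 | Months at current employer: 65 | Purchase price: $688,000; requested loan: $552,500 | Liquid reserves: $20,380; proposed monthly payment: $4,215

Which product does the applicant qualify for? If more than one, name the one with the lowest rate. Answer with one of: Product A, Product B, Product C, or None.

Total debts = (2,165 + 520 + 1,470 + 495 + 4,215 + 370) = 9,235; DTI = 9,235/23,550 = 39.2%.
LTV = 552,500/688,000 = 80.3%.
Reserves = 20,380/4,215 = 4.8 months.
Product A: score 577 < 580; DTI 39.2% ≤ 40%; LTV 80.3% ≤ 95%; employment 65 ≥ 24 mo; reserves 4.8 < 9 mo → does not qualify.
Product B: score 577 < 580; DTI 39.2% ≤ 50%; LTV 80.3% ≤ 110%; reserves 4.8 ≥ 4 mo → does not qualify.
Product C: score 577 < 720; DTI 39.2% > 36%; LTV 80.3% ≤ 110%; employment 65 ≥ 24 mo; reserves 4.8 < 6 mo → does not qualify.

None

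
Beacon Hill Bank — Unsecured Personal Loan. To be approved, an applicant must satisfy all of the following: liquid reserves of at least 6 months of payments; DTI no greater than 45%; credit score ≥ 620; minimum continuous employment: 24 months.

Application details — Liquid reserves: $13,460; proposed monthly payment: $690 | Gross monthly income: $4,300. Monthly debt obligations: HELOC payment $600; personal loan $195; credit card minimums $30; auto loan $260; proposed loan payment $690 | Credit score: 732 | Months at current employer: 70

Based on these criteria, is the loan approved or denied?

Approved

Reserves = 13,460/690 = 19.5 months ≥ 6
Total monthly debts = (600 + 195 + 30 + 260 + 690) = 1,775. Debt-to-income = 1,775/4,300 = 41.3% — meets 45% limit
Credit score 732 ≥ 620 (meets)
Employment 70 ≥ 24 months
All criteria satisfied.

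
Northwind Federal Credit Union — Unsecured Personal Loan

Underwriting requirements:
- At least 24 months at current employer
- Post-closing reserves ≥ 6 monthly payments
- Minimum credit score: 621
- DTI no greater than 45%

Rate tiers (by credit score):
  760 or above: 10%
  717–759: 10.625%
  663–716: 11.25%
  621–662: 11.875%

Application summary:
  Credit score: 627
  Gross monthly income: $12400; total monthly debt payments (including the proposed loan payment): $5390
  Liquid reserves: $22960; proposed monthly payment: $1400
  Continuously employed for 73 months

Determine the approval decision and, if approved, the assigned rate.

Approved at 11.875%

Credit score 627 ≥ 621 (meets minimum)
DTI = 5,390/12,400 = 43.5% ≤ 45%
Employment 73 ≥ 24 months
Liquid reserves cover 22,960/1,400 = 16.4 months — ≥ 6 required
All requirements met. Score 627 falls in the 621–662 tier → 11.875%.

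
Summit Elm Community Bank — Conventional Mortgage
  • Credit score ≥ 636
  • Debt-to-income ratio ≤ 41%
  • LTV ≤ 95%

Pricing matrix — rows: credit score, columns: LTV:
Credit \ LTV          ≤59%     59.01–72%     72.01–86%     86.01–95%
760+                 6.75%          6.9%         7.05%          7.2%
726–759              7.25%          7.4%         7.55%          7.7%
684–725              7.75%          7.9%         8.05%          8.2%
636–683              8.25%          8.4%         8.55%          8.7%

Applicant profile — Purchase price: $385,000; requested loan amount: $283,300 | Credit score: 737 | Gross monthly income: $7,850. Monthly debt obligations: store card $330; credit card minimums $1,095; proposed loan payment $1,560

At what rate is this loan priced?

7.55%

Credit score 737 ≥ 636; Total monthly debts = (330 + 1,095 + 1,560) = 2,985. DTI: 2,985 ÷ 7,850 = 38%, within the 41% cap
Loan-to-value = 283,300/385,000 = 73.6% — pass (95% max)
Score 737 is in the 726–759 band; LTV 73.6% is in the 72.01–86% band → 7.55%.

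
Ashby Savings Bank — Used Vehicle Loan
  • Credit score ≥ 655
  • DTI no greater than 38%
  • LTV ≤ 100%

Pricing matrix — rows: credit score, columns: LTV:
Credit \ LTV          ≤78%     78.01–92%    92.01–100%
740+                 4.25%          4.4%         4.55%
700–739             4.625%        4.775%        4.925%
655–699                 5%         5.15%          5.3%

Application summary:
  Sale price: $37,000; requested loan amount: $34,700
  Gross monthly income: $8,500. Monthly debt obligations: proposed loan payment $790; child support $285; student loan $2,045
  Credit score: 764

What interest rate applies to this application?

Credit score 764 ≥ 655; Total monthly debts = (790 + 285 + 2,045) = 3,120. DTI = 3,120/8,500 = 36.7% ≤ 38%
LTV: 34,700 ÷ 37,000 = 93.8%, within 100% cap
Score 764 is in the 740+ band; LTV 93.8% is in the 92.01–100% band → 4.55%.

4.55%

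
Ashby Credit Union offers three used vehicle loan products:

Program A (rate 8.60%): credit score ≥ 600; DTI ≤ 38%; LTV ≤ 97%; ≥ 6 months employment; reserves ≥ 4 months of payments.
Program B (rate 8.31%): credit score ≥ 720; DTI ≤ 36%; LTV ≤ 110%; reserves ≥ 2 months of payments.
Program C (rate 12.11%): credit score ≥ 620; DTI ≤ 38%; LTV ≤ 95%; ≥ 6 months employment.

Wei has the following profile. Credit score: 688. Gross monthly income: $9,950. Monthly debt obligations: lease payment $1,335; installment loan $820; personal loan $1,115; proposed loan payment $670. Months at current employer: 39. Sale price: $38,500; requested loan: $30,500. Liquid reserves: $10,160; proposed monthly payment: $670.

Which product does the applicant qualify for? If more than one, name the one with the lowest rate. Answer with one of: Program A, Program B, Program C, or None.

Total debts = (1,335 + 820 + 1,115 + 670) = 3,940; DTI = 3,940/9,950 = 39.6%.
LTV = 30,500/38,500 = 79.2%.
Reserves = 10,160/670 = 15.2 months.
Program A: score 688 ≥ 600; DTI 39.6% > 38%; LTV 79.2% ≤ 97%; employment 39 ≥ 6 mo; reserves 15.2 ≥ 4 mo → does not qualify.
Program B: score 688 < 720; DTI 39.6% > 36%; LTV 79.2% ≤ 110%; reserves 15.2 ≥ 2 mo → does not qualify.
Program C: score 688 ≥ 620; DTI 39.6% > 38%; LTV 79.2% ≤ 95%; employment 39 ≥ 6 mo → does not qualify.

None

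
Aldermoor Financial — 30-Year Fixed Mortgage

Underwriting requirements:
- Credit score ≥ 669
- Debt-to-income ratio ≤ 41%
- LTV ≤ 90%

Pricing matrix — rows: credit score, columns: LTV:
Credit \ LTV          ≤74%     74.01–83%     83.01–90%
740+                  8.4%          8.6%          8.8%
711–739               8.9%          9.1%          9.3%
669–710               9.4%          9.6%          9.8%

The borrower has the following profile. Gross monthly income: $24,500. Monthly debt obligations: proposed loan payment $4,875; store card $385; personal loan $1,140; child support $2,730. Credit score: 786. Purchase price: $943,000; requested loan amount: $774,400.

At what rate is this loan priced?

8.6%

Credit score 786 ≥ 669; Total monthly debts = (4,875 + 385 + 1,140 + 2,730) = 9,130. DTI = 9,130/24,500 = 37.3% ≤ 41%
LTV: 774,400 ÷ 943,000 = 82.1%, within 90% cap
Credit 786 → row 740+; LTV 82.1% → column 74.01–83%. Grid cell → 8.6%.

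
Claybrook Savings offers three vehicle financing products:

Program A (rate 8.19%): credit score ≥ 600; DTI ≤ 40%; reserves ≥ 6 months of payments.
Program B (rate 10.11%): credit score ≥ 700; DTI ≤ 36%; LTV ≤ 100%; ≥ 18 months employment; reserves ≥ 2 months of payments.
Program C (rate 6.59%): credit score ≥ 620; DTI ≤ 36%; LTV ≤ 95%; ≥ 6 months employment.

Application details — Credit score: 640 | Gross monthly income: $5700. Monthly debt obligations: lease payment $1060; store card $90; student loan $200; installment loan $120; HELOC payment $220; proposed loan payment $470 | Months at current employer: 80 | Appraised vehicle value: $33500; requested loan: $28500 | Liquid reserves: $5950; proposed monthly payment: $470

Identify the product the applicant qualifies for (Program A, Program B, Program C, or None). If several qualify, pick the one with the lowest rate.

Total debts = (1,060 + 90 + 200 + 120 + 220 + 470) = 2,160; DTI = 2,160/5,700 = 37.9%.
LTV = 28,500/33,500 = 85.1%.
Reserves = 5,950/470 = 12.7 months.
Program A: score 640 ≥ 600; DTI 37.9% ≤ 40%; reserves 12.7 ≥ 6 mo → qualifies.
Program B: score 640 < 700; DTI 37.9% > 36%; LTV 85.1% ≤ 100%; employment 80 ≥ 18 mo; reserves 12.7 ≥ 2 mo → does not qualify.
Program C: score 640 ≥ 620; DTI 37.9% > 36%; LTV 85.1% ≤ 95%; employment 80 ≥ 6 mo → does not qualify.

Program A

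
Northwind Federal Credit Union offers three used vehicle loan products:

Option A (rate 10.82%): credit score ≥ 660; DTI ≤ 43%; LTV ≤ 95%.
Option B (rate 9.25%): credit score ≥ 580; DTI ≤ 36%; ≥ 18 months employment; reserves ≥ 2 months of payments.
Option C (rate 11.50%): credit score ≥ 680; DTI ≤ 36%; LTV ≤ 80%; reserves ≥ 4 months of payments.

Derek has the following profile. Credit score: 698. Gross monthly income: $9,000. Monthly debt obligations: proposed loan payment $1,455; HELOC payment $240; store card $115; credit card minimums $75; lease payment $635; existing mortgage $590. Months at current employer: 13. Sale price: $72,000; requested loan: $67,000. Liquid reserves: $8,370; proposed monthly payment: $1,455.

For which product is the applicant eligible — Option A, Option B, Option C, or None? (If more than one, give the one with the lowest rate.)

Total debts = (1,455 + 240 + 115 + 75 + 635 + 590) = 3,110; DTI = 3,110/9,000 = 34.6%.
LTV = 67,000/72,000 = 93.1%.
Reserves = 8,370/1,455 = 5.8 months.
Option A: score 698 ≥ 660; DTI 34.6% ≤ 43%; LTV 93.1% ≤ 95% → qualifies.
Option B: score 698 ≥ 580; DTI 34.6% ≤ 36%; employment 13 < 18 mo; reserves 5.8 ≥ 2 mo → does not qualify.
Option C: score 698 ≥ 680; DTI 34.6% ≤ 36%; LTV 93.1% > 80%; reserves 5.8 ≥ 4 mo → does not qualify.

Option A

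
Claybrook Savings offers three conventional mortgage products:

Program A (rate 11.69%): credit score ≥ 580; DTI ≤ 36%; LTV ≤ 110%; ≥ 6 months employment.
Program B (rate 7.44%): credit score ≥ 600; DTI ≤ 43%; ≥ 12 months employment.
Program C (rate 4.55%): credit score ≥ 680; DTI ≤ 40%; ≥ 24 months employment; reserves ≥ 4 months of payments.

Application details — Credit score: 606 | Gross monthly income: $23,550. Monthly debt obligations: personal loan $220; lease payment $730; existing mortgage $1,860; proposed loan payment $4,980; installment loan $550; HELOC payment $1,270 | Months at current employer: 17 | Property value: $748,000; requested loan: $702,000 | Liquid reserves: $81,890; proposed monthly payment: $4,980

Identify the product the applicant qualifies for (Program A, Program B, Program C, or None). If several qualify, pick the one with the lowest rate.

Program B

Total debts = (220 + 730 + 1,860 + 4,980 + 550 + 1,270) = 9,610; DTI = 9,610/23,550 = 40.8%.
LTV = 702,000/748,000 = 93.9%.
Reserves = 81,890/4,980 = 16.4 months.
Program A: score 606 ≥ 580; DTI 40.8% > 36%; LTV 93.9% ≤ 110%; employment 17 ≥ 6 mo → does not qualify.
Program B: score 606 ≥ 600; DTI 40.8% ≤ 43%; employment 17 ≥ 12 mo → qualifies.
Program C: score 606 < 680; DTI 40.8% > 40%; employment 17 < 24 mo; reserves 16.4 ≥ 4 mo → does not qualify.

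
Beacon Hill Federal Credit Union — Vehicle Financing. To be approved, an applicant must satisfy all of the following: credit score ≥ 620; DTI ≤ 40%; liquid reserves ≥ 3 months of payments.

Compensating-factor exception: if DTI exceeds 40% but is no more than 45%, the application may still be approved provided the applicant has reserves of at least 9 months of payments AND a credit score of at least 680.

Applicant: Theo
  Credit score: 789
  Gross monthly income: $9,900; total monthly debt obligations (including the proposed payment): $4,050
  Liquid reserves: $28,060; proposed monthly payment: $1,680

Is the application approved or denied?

Approved

Credit score 789 ≥ 620 (meets base)
DTI = 4,050/9,900 = 40.9% > 40% — standard DTI limit exceeded.
Liquid reserves cover 28,060/1,680 = 16.7 months — ≥ 3 required
DTI 40.9% is within the 40%–45% exception band; checking compensating factors.
Override check — reserves: 16.7 mo (ok); score: 789 (ok).
Both override conditions satisfied; DTI exception granted.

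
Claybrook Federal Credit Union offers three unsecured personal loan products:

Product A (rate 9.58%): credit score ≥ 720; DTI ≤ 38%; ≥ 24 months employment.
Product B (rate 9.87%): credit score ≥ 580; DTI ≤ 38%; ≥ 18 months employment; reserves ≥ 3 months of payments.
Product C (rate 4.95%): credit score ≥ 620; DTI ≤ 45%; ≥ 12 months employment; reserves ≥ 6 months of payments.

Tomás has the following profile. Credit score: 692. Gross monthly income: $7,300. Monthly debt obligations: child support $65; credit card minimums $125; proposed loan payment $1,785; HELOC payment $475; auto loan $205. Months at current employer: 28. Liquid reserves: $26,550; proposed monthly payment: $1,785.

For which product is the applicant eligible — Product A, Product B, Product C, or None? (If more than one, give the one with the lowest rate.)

Product C

Total debts = (65 + 125 + 1,785 + 475 + 205) = 2,655; DTI = 2,655/7,300 = 36.4%.
Reserves = 26,550/1,785 = 14.9 months.
Product A: score 692 < 720; DTI 36.4% ≤ 38%; employment 28 ≥ 24 mo → does not qualify.
Product B: score 692 ≥ 580; DTI 36.4% ≤ 38%; employment 28 ≥ 18 mo; reserves 14.9 ≥ 3 mo → qualifies.
Product C: score 692 ≥ 620; DTI 36.4% ≤ 45%; employment 28 ≥ 12 mo; reserves 14.9 ≥ 6 mo → qualifies.
Qualifying: Product B, Product C. Lowest rate is 4.95% → Product C.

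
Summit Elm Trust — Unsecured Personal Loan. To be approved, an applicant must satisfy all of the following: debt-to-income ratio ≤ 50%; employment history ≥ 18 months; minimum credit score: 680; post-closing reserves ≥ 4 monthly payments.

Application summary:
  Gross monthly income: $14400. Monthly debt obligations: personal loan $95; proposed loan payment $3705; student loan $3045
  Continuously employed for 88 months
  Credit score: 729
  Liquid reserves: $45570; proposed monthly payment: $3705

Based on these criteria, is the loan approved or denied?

Approved

Total monthly debts = (95 + 3,705 + 3,045) = 6,845. Debt-to-income = 6,845/14,400 = 47.5% — meets 50% limit
Employment 88 ≥ 18 months
Credit score 729 ≥ 680 (meets)
Reserves: 45,570 ÷ 3,705 = 12.3 months (meets 4-month minimum)
All criteria satisfied.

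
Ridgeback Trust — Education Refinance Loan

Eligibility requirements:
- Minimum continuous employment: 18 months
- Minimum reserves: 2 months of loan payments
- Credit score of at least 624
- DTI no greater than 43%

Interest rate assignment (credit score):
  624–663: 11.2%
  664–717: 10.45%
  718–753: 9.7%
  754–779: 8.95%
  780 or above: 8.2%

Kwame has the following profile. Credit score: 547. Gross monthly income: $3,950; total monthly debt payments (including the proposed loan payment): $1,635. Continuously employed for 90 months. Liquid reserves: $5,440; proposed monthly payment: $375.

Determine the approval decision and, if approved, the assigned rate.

Credit score 547 < 624 (below minimum)
Reserves = 5,440/375 = 14.5 months ≥ 2
Debt-to-income = 1,635/3,950 = 41.4% — meets 43% limit
Employment 90 ≥ 18 months
Not all requirements met → denied.

Denied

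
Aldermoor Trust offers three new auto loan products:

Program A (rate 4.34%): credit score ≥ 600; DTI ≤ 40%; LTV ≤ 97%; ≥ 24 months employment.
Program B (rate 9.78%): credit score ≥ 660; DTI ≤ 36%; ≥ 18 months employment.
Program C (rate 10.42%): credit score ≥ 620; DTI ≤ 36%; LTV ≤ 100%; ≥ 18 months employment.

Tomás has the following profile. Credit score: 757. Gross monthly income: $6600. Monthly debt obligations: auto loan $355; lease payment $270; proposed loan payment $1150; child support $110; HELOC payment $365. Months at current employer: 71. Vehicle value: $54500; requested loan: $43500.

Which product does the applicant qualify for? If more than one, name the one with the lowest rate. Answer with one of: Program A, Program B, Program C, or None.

Program A

Total debts = (355 + 270 + 1,150 + 110 + 365) = 2,250; DTI = 2,250/6,600 = 34.1%.
LTV = 43,500/54,500 = 79.8%.
Program A: score 757 ≥ 600; DTI 34.1% ≤ 40%; LTV 79.8% ≤ 97%; employment 71 ≥ 24 mo → qualifies.
Program B: score 757 ≥ 660; DTI 34.1% ≤ 36%; employment 71 ≥ 18 mo → qualifies.
Program C: score 757 ≥ 620; DTI 34.1% ≤ 36%; LTV 79.8% ≤ 100%; employment 71 ≥ 18 mo → qualifies.
Qualifying: Program A, Program B, Program C. Lowest rate is 4.34% → Program A.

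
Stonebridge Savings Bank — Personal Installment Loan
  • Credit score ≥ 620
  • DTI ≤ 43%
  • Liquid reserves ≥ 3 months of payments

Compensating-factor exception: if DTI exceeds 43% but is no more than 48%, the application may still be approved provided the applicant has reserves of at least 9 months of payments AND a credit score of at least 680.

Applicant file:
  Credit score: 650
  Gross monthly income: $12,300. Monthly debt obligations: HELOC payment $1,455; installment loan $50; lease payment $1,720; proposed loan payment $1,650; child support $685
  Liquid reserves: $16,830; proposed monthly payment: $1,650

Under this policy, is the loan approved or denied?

Credit score 650 ≥ 620 (meets base)
Total debts = (1,455 + 50 + 1,720 + 1,650 + 685) = 5,560. DTI: 5,560 ÷ 12,300 = 45.2%, over the 43% base limit.
Liquid reserves cover 16,830/1,650 = 10.2 months — ≥ 3 required
DTI 45.2% is within the 43%–48% exception band; checking compensating factors.
Reserves 10.2 ≥ 9 months; credit score 650 < 680.
Compensating-factor requirement not fully met.

Denied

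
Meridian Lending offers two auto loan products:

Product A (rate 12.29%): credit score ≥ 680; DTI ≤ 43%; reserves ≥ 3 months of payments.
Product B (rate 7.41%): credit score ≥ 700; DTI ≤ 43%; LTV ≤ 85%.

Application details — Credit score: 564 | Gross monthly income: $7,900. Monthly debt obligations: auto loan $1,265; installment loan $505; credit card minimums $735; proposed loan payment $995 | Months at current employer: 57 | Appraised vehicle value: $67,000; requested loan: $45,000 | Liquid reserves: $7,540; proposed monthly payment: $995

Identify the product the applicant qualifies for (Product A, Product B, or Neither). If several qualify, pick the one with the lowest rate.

Total debts = (1,265 + 505 + 735 + 995) = 3,500; DTI = 3,500/7,900 = 44.3%.
LTV = 45,000/67,000 = 67.2%.
Reserves = 7,540/995 = 7.6 months.
Product A: score 564 < 680; DTI 44.3% > 43%; reserves 7.6 ≥ 3 mo → does not qualify.
Product B: score 564 < 700; DTI 44.3% > 43%; LTV 67.2% ≤ 85% → does not qualify.

Neither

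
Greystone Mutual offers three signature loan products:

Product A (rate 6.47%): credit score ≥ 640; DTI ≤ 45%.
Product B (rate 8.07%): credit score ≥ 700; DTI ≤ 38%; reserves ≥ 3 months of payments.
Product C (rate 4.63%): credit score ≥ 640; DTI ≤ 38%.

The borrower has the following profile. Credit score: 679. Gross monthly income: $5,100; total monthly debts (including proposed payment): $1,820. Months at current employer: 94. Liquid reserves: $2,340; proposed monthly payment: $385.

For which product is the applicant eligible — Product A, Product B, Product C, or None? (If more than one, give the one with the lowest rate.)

Product C

DTI = 1,820/5,100 = 35.7%.
Reserves = 2,340/385 = 6.1 months.
Product A: score 679 ≥ 640; DTI 35.7% ≤ 45% → qualifies.
Product B: score 679 < 700; DTI 35.7% ≤ 38%; reserves 6.1 ≥ 3 mo → does not qualify.
Product C: score 679 ≥ 640; DTI 35.7% ≤ 38% → qualifies.
Qualifying: Product A, Product C. Lowest rate is 4.63% → Product C.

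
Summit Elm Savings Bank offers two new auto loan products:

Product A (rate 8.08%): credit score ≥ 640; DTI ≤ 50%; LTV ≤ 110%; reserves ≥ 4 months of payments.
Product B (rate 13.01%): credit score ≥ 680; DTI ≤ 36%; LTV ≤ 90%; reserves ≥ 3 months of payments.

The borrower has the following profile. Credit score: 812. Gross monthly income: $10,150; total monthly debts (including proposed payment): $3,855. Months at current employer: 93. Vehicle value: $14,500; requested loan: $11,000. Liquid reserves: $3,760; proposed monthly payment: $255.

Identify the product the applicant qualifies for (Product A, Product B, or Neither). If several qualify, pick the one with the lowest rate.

Product A

DTI = 3,855/10,150 = 38%.
LTV = 11,000/14,500 = 75.9%.
Reserves = 3,760/255 = 14.7 months.
Product A: score 812 ≥ 640; DTI 38% ≤ 50%; LTV 75.9% ≤ 110%; reserves 14.7 ≥ 4 mo → qualifies.
Product B: score 812 ≥ 680; DTI 38% > 36%; LTV 75.9% ≤ 90%; reserves 14.7 ≥ 3 mo → does not qualify.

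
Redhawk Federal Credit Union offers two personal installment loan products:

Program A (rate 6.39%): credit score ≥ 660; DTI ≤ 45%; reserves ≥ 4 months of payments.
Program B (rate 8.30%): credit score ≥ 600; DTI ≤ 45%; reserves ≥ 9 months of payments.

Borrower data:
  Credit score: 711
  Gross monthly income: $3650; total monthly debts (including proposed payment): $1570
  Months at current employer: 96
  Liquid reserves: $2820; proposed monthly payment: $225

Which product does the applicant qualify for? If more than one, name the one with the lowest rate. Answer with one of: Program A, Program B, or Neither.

Program A

DTI = 1,570/3,650 = 43%.
Reserves = 2,820/225 = 12.5 months.
Program A: score 711 ≥ 660; DTI 43% ≤ 45%; reserves 12.5 ≥ 4 mo → qualifies.
Program B: score 711 ≥ 600; DTI 43% ≤ 45%; reserves 12.5 ≥ 9 mo → qualifies.
Qualifying: Program A, Program B. Lowest rate is 6.39% → Program A.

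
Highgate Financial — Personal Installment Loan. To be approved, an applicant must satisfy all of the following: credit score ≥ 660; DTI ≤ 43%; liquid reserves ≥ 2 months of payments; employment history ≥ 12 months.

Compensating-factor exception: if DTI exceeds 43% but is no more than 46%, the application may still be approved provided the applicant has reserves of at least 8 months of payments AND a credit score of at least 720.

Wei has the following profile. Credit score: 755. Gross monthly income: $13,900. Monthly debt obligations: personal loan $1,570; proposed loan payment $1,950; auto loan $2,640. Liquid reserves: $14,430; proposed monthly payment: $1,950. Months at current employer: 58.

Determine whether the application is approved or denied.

Credit score 755 ≥ 660 (meets base)
Total debts = (1,570 + 1,950 + 2,640) = 6,160. DTI = 6,160/13,900 = 44.3% > 43% — standard DTI limit exceeded.
Liquid reserves cover 14,430/1,950 = 7.4 months — ≥ 2 required
Employment 58 ≥ 12 months
DTI 44.3% is within the 43%–46% exception band; checking compensating factors.
Override check — reserves: 7.4 mo (short of 8); score: 755 (ok).
Override conditions not both satisfied; exception does not apply.

Denied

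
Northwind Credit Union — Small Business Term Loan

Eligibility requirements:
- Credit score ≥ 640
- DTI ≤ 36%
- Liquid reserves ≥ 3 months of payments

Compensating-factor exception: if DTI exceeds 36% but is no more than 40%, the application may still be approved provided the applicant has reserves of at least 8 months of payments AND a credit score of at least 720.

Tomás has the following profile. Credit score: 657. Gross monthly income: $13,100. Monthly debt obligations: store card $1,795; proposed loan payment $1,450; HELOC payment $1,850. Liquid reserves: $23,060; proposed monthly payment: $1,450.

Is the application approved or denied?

Credit score 657 ≥ 640 (meets base)
Total debts = (1,795 + 1,450 + 1,850) = 5,095. DTI: 5,095 ÷ 13,100 = 38.9%, over the 36% base limit.
Reserves = 23,060/1,450 = 15.9 months ≥ 3
DTI 38.9% is within the 36%–40% exception band; checking compensating factors.
Reserves 15.9 ≥ 8 months; credit score 657 < 720.
Compensating-factor requirement not fully met.

Denied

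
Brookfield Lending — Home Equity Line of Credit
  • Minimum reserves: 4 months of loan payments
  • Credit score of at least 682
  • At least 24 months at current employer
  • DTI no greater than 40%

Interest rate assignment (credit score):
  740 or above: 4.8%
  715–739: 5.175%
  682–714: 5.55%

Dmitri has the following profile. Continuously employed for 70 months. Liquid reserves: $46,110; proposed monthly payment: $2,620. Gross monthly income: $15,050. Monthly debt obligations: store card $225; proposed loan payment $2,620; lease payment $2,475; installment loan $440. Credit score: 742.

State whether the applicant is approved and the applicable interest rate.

Approved at 4.8%

Credit score 742 ≥ 682 (meets minimum)
Reserves: 46,110 ÷ 2,620 = 17.6 months (meets 4-month minimum)
Employment 70 ≥ 24 months
Total monthly debts = (225 + 2,620 + 2,475 + 440) = 5,760. DTI = 5,760/15,050 = 38.3% ≤ 40%
All requirements met. Score 742 falls in the 740 or above tier → 4.8%.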